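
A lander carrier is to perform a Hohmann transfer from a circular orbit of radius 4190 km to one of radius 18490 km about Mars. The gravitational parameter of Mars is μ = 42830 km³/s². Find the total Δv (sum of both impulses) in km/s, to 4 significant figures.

The Hohmann ellipse has a_t = (r₁ + r₂)/2 = 11340 km.
At r₁ the circular-orbit speed is v₁ = √(μ/r₁) = 3.1972 km/s.
On the transfer ellipse at r₁, vis-viva equation gives v_p = √[μ(2/r₁ − 1/a_t)] = 4.0825 km/s.
First burn Δv₁ = |v_p − v₁| = 0.8853 km/s.
Circular speed at r₂: v₂ = √(μ/r₂) = 1.52197 km/s.
Transfer-orbit speed at r₂: v_a = √[μ(2/r₂ − 1/a_t)] = 0.925137 km/s.
Second burn Δv₂ = |v₂ − v_a| = 0.5968 km/s.
Total Δv = Δv₁ + Δv₂ = 1.482 km/s.

Δv = 1.482 km/s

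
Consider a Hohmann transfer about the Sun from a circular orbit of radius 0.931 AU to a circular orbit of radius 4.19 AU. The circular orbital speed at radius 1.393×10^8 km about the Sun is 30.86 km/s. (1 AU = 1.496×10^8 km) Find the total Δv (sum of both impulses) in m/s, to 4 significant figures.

Δv = 14390 m/s

From the circular-orbit relation v² = μ/r at r = 1.393×10^8 km: μ = v²r = (30.86)² × 1.393×10^8 = 1.32661×10^11 km³/s².
In km: r₁ = 0.931 × 1.496×10^8 = 1.392776×10^8 km; r₂ = 4.19 × 1.496×10^8 = 6.26824×10^8 km.
Transfer-ellipse semi-major axis a_t = (r₁ + r₂)/2 = (1.392776×10^8 + 6.26824×10^8)/2 = 3.830508×10^8 km.
Circular speed at r₁: v₁ = √(μ/r₁) = √(1.32661×10^11/1.392776×10^8) = 30.8625 km/s.
On the transfer ellipse at r₁, vis-viva equation gives v_p = √[μ(2/r₁ − 1/a_t)] = 39.4798 km/s.
First burn Δv₁ = |v_p − v₁| = 8.617 km/s.
At r₂, v₂ = √(μ/r₂) = 14.548 km/s.
Transfer-orbit speed at r₂: v_a = √[μ(2/r₂ − 1/a_t)] = 8.7723 km/s.
Second burn Δv₂ = |v₂ − v_a| = 5.776 km/s.
Δv = Δv₁ + Δv₂ = 8.617 + 5.776 = 14.39 km/s.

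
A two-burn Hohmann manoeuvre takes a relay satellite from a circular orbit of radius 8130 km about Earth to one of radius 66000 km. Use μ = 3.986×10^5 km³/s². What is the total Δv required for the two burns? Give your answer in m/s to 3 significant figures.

Δv = 3650 m/s

Semi-major axis of the transfer orbit: a_t = (8130 + 66000)/2 = 37065 km.
At r₁ the circular-orbit speed is v₁ = √(μ/r₁) = 7.0020 km/s.
Transfer-orbit speed at r₁ (vis-viva): v_p = √[μ(2/r₁ − 1/a_t)] = 9.3436 km/s.
First burn Δv₁ = |v_p − v₁| = 2.3416 km/s.
At r₂, v₂ = √(μ/r₂) = 2.45752 km/s.
Transfer-orbit speed at r₂: v_a = √[μ(2/r₂ − 1/a_t)] = 1.15096 km/s.
Second burn Δv₂ = |v₂ − v_a| = 1.3066 km/s.
Total Δv = Δv₁ + Δv₂ = 3.648 km/s.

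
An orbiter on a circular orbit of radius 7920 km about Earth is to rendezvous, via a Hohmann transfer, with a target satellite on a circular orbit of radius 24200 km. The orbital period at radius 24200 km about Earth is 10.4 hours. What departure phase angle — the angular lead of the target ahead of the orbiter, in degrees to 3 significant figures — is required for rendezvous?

From Kepler's third law T² = 4π²r³/μ at r = 24200 km, T = 10.4 hours = 10.4 × 3600 s = 37440 s: μ = 4π²r³/T² = 3.99148×10^5 km³/s².
Transfer-ellipse semi-major axis a_t = (r₁ + r₂)/2 = (7920 + 24200)/2 = 16060 km.
The half-period of the transfer ellipse is t = π√(a_t³/μ) = 10120.5 s.
Target angular speed ω₂ = √(μ/r₂³) = 1.67820×10^-4 rad/s.
Angle swept by the target during transfer: ω₂·t = 1.6984 rad = 97.31°.
The orbiter traverses 180° on the transfer ellipse, so the target must lead by 180° − 97.31° = 82.7°.

φ = 82.7°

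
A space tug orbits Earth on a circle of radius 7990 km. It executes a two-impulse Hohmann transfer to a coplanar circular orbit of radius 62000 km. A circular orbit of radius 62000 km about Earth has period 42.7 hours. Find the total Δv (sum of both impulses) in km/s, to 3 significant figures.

From Kepler's third law T² = 4π²r³/μ at r = 62000 km, T = 42.7 hours = 42.7 × 3600 s = 1.5372×10^5 s: μ = 4π²r³/T² = 3.98175×10^5 km³/s².
The Hohmann ellipse has a_t = (r₁ + r₂)/2 = 34995 km.
At r₁ the circular-orbit speed is v₁ = √(μ/r₁) = 7.059 km/s.
Transfer-orbit speed at r₁ (vis-viva equation): v_p = √[μ(2/r₁ − 1/a_t)] = 9.396 km/s.
First burn Δv₁ = |v_p − v₁| = 2.337 km/s.
At r₂, v₂ = √(μ/r₂) = 2.534 km/s.
Transfer-orbit speed at r₂: v_a = √[μ(2/r₂ − 1/a_t)] = 1.211 km/s.
Second burn Δv₂ = |v₂ − v_a| = 1.323 km/s.
Total Δv = Δv₁ + Δv₂ = 3.660 km/s.

Δv = 3.66 km/s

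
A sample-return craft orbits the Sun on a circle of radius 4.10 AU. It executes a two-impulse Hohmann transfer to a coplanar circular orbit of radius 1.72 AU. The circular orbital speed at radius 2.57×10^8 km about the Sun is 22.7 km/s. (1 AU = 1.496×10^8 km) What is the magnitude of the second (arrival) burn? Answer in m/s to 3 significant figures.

From the circular-orbit relation v² = μ/r at r = 2.57×10^8 km: μ = v²r = (22.7)² × 2.57×10^8 = 1.32430×10^11 km³/s².
In km: r₁ = 4.10 × 1.496×10^8 = 6.1336×10^8 km; r₂ = 1.72 × 1.496×10^8 = 2.57312×10^8 km.
The Hohmann ellipse has a_t = (r₁ + r₂)/2 = 4.35336×10^8 km.
Circular speed at r = 2.57312×10^8 km: v_c = √(μ/r) = 22.686 km/s.
Transfer-orbit speed at the same r (vis-viva, a = a_t): v_t = √[μ(2/r − 1/a_t)] = 26.928 km/s.
Δv₂ = |v_t − v_c| = |26.928 − 22.686| = 4.242 km/s.

Δv₂ = 4240 m/s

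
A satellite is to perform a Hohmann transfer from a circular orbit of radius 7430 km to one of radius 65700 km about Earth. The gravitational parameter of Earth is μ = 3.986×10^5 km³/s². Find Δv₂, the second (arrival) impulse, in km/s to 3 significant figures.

Δv₂ = 1.35 km/s

Transfer-ellipse semi-major axis a_t = (r₁ + r₂)/2 = (7430 + 65700)/2 = 36565 km.
On the circular orbit at r = 65700 km, v_c = √(μ/r) = 2.463 km/s.
Transfer-orbit speed at the same r (vis-viva, a = a_t): v_t = √[μ(2/r − 1/a_t)] = 1.110 km/s.
Δv₂ = |v_t − v_c| = |1.110 − 2.463| = 1.353 km/s.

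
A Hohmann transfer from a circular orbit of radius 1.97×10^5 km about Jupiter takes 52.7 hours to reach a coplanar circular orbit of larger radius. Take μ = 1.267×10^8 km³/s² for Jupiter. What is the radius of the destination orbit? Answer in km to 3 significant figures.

r₂ = 1.35×10^6 km

Transfer time t = 52.7 hours = 1.8972×10^5 s, and t = π√(a_t³/μ).
So a_t = (μ t²/π²)^(1/3) = (1.267×10^8 × (1.8972×10^5)² / π²)^(1/3) = 7.7310×10^5 km.
Since a_t = (r₁ + r₂)/2, r₂ = 2a_t − r₁ = 2×7.7310×10^5 − 1.970×10^5 = 1.3492×10^6 km.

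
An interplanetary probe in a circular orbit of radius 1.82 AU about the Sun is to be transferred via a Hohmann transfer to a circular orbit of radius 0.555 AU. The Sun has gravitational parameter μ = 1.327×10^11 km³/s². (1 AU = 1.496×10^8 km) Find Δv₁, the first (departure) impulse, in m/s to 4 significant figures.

Δv₁ = 6984 m/s

In km: r₁ = 1.82 × 1.496×10^8 = 2.72272×10^8 km; r₂ = 0.555 × 1.496×10^8 = 8.3028×10^7 km.
Semi-major axis of the transfer orbit: a_t = (2.72272×10^8 + 8.3028×10^7)/2 = 1.7765×10^8 km.
On the circular orbit at r = 2.72272×10^8 km, v_c = √(μ/r) = 22.077 km/s.
Transfer-orbit speed at the same r (vis-viva, a = a_t): v_t = √[μ(2/r − 1/a_t)] = 15.093 km/s.
Δv₁ = |v_t − v_c| = |15.093 − 22.077| = 6.984 km/s.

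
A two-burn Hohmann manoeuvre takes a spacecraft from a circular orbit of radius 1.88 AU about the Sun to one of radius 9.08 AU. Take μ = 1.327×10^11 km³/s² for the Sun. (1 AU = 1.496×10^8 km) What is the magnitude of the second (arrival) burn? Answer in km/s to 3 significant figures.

In km: r₁ = 1.88 × 1.496×10^8 = 2.81248×10^8 km; r₂ = 9.08 × 1.496×10^8 = 1.358368×10^9 km.
Semi-major axis of the transfer orbit: a_t = (2.81248×10^8 + 1.358368×10^9)/2 = 8.19808×10^8 km.
Circular speed at r = 1.358368×10^9 km: v_c = √(μ/r) = 9.884 km/s.
Transfer-orbit speed at the same r (vis-viva, a = a_t): v_t = √[μ(2/r − 1/a_t)] = 5.789 km/s.
Δv₂ = |v_t − v_c| = |5.789 − 9.884| = 4.095 km/s.

Δv₂ = 4.09 km/s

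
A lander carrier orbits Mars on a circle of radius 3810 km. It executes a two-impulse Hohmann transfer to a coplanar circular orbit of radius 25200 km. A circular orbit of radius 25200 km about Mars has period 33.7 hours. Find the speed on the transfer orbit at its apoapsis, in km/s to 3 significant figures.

From Kepler's third law T² = 4π²r³/μ at r = 25200 km, T = 33.7 hours = 33.7 × 3600 s = 1.2132×10^5 s: μ = 4π²r³/T² = 42923.6 km³/s².
Semi-major axis of the transfer orbit: a_t = (3810 + 25200)/2 = 14505 km.
The apoapsis of the transfer ellipse is at r = 25200 km.
From the vis-viva equation, v = √[μ(2/r − 1/a_t)] = 0.6689 km/s.

v = 0.669 km/s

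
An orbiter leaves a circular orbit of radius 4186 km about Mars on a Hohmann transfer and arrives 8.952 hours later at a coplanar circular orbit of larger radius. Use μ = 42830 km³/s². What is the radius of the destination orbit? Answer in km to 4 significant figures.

r₂ = 28850 km

Transfer time t = 8.952 hours = 32227.2 s, and t = π√(a_t³/μ).
So a_t = (μ t²/π²)^(1/3) = (42830 × (32227.2)² / π²)^(1/3) = 16518 km.
Since a_t = (r₁ + r₂)/2, r₂ = 2a_t − r₁ = 2×16518 − 4186 = 28850 km.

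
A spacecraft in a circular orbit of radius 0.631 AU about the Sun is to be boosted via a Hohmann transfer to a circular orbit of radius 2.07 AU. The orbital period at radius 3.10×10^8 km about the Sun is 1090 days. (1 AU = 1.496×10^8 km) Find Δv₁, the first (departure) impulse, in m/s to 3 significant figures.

From Kepler's third law T² = 4π²r³/μ at r = 3.10×10^8 km, T = 1090 days = 1090 × 86400 s = 9.4176×10^7 s: μ = 4π²r³/T² = 1.32606×10^11 km³/s².
In km: r₁ = 0.631 × 1.496×10^8 = 9.43976×10^7 km; r₂ = 2.07 × 1.496×10^8 = 3.09672×10^8 km.
Semi-major axis of the transfer orbit: a_t = (9.43976×10^7 + 3.09672×10^8)/2 = 2.020348×10^8 km.
On the circular orbit at r = 9.43976×10^7 km, v_c = √(μ/r) = 37.480 km/s.
Vis-viva on the transfer ellipse at r = 9.43976×10^7 km gives v_t = √[μ(2/r − 1/a_t)] = 46.402 km/s.
Δv₁ = |v_t − v_c| = |46.402 − 37.480| = 8.922 km/s.

Δv₁ = 8920 m/s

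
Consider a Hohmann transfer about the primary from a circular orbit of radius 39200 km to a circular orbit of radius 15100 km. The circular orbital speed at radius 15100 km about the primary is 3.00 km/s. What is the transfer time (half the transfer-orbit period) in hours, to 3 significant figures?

From the circular-orbit relation v² = μ/r at r = 15100 km: μ = v²r = (3.00)² × 15100 = 1.35900×10^5 km³/s².
Transfer-ellipse semi-major axis a_t = (r₁ + r₂)/2 = (39200 + 15100)/2 = 27150 km.
Transfer time t = π√(a_t³/μ) = π√((27150)³ / 1.35900×10^5) = 38120 s.
Converting: 38120 s ÷ 3600 s/hour = 10.6 hours.

t = 10.6 hours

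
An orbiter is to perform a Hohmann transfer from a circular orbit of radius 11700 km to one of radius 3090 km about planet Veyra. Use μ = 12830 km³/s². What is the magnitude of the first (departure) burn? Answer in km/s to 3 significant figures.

Δv₁ = 0.370 km/s

Transfer-ellipse semi-major axis a_t = (r₁ + r₂)/2 = (11700 + 3090)/2 = 7395 km.
Circular speed at r = 11700 km: v_c = √(μ/r) = 1.0472 km/s.
Transfer-orbit speed at the same r (vis-viva, a = a_t): v_t = √[μ(2/r − 1/a_t)] = 0.67691 km/s.
Δv₁ = |v_t − v_c| = |0.67691 − 1.0472| = 0.3703 km/s.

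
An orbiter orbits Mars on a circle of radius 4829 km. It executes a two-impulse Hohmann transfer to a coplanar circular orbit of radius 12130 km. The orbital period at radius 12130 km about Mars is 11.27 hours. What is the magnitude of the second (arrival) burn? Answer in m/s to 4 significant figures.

Δv₂ = 460.9 m/s

From Kepler's third law T² = 4π²r³/μ at r = 12130 km, T = 11.27 hours = 11.27 × 3600 s = 40572 s: μ = 4π²r³/T² = 42804.5 km³/s².
Transfer-ellipse semi-major axis a_t = (r₁ + r₂)/2 = (4829 + 12130)/2 = 8479.5 km.
Circular speed at r = 12130 km: v_c = √(μ/r) = 1.8785 km/s.
Vis-viva on the transfer ellipse at r = 12130 km gives v_t = √[μ(2/r − 1/a_t)] = 1.4176 km/s.
Δv₂ = |v_t − v_c| = |1.4176 − 1.8785| = 0.4609 km/s.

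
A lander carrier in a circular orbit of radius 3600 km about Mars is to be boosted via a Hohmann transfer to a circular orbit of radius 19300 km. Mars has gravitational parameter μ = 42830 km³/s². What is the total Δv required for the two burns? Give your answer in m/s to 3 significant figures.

Semi-major axis of the transfer orbit: a_t = (3600 + 19300)/2 = 11450 km.
Circular speed at r₁: v₁ = √(μ/r₁) = √(42830/3600) = 3.449 km/s.
Transfer-orbit speed at r₁ (v² = μ(2/r − 1/a)): v_p = √[μ(2/r₁ − 1/a_t)] = 4.478 km/s.
First burn Δv₁ = |v_p − v₁| = 1.029 km/s.
Circular speed at r₂: v₂ = √(μ/r₂) = 1.4897 km/s.
Transfer-orbit speed at r₂: v_a = √[μ(2/r₂ − 1/a_t)] = 0.83530 km/s.
Second burn Δv₂ = |v₂ − v_a| = 0.6544 km/s.
Total Δv = Δv₁ + Δv₂ = 1.683 km/s.

Δv = 1680 m/s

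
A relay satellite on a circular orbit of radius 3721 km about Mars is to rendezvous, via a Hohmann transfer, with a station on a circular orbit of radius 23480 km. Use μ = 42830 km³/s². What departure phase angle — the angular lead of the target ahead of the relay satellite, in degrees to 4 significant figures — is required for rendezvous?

φ = 100.6°

The Hohmann ellipse has a_t = (r₁ + r₂)/2 = 13600.5 km.
The half-period of the transfer ellipse is t = π√(a_t³/μ) = 24077.3 s.
The target's mean motion on its circular orbit is ω₂ = √(μ/r₂³) = 5.75211×10^-5 rad/s.
Angle swept by the target during transfer: ω₂·t = 1.38495 rad = 79.352°.
The relay satellite traverses 180° on the transfer ellipse, so the target must lead by 180° − 79.352° = 100.6°.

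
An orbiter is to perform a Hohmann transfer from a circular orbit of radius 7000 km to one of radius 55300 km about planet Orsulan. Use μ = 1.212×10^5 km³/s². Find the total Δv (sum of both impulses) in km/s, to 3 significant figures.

Δv = 2.16 km/s

The Hohmann ellipse has a_t = (r₁ + r₂)/2 = 31150 km.
At r₁ the circular-orbit speed is v₁ = √(μ/r₁) = 4.161 km/s.
Transfer-orbit speed at r₁ (v² = μ(2/r − 1/a)): v_p = √[μ(2/r₁ − 1/a_t)] = 5.544 km/s.
First burn Δv₁ = |v_p − v₁| = 1.383 km/s.
Circular speed at r₂: v₂ = √(μ/r₂) = 1.4804 km/s.
Transfer-orbit speed at r₂: v_a = √[μ(2/r₂ − 1/a_t)] = 0.70179 km/s.
Second burn Δv₂ = |v₂ − v_a| = 0.7786 km/s.
Δv = Δv₁ + Δv₂ = 1.383 + 0.7786 = 2.162 km/s.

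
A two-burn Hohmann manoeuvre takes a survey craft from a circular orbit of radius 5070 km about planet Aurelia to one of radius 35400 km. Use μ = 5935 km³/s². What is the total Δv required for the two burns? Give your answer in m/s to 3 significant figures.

Δv = 554 m/s

Transfer-ellipse semi-major axis a_t = (r₁ + r₂)/2 = (5070 + 35400)/2 = 20235 km.
At r₁ the circular-orbit speed is v₁ = √(μ/r₁) = 1.08195 km/s.
Transfer-orbit speed at r₁ (vis-viva): v_p = √[μ(2/r₁ − 1/a_t)] = 1.43106 km/s.
First burn Δv₁ = |v_p − v₁| = 0.3491 km/s.
At r₂, v₂ = √(μ/r₂) = 0.4095 km/s.
Transfer-orbit speed at r₂: v_a = √[μ(2/r₂ − 1/a_t)] = 0.2050 km/s.
Second burn Δv₂ = |v₂ − v_a| = 0.2045 km/s.
Total Δv = Δv₁ + Δv₂ = 0.5536 km/s.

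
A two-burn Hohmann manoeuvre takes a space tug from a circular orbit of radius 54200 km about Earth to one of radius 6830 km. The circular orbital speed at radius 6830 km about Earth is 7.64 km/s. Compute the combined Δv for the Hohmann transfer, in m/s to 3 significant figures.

From the circular-orbit relation v² = μ/r at r = 6830 km: μ = v²r = (7.64)² × 6830 = 3.98664×10^5 km³/s².
Semi-major axis of the transfer orbit: a_t = (54200 + 6830)/2 = 30515 km.
Circular speed at r₁: v₁ = √(μ/r₁) = √(3.98664×10^5/54200) = 2.712 km/s.
On the transfer ellipse at r₁, vis-viva equation gives v_a = √[μ(2/r₁ − 1/a_t)] = 1.283 km/s.
First burn Δv₁ = |v_a − v₁| = 1.429 km/s.
At r₂, v₂ = √(μ/r₂) = 7.6400 km/s.
Transfer-orbit speed at r₂: v_p = √[μ(2/r₂ − 1/a_t)] = 10.182 km/s.
Second burn Δv₂ = |v₂ − v_p| = 2.542 km/s.
Total Δv = Δv₁ + Δv₂ = 3.971 km/s.

Δv = 3970 m/s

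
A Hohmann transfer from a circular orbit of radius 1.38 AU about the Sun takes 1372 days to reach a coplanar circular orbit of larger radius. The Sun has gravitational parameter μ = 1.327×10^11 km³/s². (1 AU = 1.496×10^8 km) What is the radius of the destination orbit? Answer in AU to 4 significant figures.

In km: r₁ = 1.38 × 1.496×10^8 = 2.06448×10^8 km.
Transfer time t = 1372 days = 1.185408×10^8 s, and t = π√(a_t³/μ).
So a_t = (μ t²/π²)^(1/3) = (1.327×10^11 × (1.185408×10^8)² / π²)^(1/3) = 5.7381×10^8 km.
Since a_t = (r₁ + r₂)/2, r₂ = 2a_t − r₁ = 2×5.7381×10^8 − 2.06448×10^8 = 9.41172×10^8 km.
In AU: r₂ = 9.41172×10^8 / 1.496×10^8 = 6.291 AU.

r₂ = 6.291 AU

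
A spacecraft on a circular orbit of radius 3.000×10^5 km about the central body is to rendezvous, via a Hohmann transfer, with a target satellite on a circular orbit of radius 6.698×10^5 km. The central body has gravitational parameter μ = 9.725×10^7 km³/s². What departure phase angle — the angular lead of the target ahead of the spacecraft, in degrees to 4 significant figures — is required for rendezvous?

Semi-major axis of the transfer orbit: a_t = (3.000×10^5 + 6.698×10^5)/2 = 4.849×10^5 km.
The half-period of the transfer ellipse is t = π√(a_t³/μ) = 1.0757×10^5 s.
The target's mean motion on its circular orbit is ω₂ = √(μ/r₂³) = 1.7990×10^-5 rad/s.
Angle swept by the target during transfer: ω₂·t = 1.935 rad = 110.87°.
Arrival is 180° from departure on the ellipse, so φ = 180° − 110.87° = 69.13°.

φ = 69.13°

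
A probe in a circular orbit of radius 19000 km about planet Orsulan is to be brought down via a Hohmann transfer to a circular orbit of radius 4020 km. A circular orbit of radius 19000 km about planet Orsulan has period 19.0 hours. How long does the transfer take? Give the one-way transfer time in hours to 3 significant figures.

t = 4.48 hours

From Kepler's third law T² = 4π²r³/μ at r = 19000 km, T = 19.0 hours = 19.0 × 3600 s = 68400 s: μ = 4π²r³/T² = 57877.3 km³/s².
Semi-major axis of the transfer orbit: a_t = (19000 + 4020)/2 = 11510 km.
Half the transfer-orbit period gives t = π√(a_t³/μ) = 16130 s.
Converting: 16130 s ÷ 3600 s/hour = 4.48 hours.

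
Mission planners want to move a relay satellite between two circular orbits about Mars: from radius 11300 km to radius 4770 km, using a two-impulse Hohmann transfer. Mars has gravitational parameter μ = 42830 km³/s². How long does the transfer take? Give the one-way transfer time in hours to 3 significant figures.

The Hohmann ellipse has a_t = (r₁ + r₂)/2 = 8035 km.
Half the transfer-orbit period gives t = π√(a_t³/μ) = 10930 s.
Converting: 10930 s ÷ 3600 s/hour = 3.04 hours.

t = 3.04 hours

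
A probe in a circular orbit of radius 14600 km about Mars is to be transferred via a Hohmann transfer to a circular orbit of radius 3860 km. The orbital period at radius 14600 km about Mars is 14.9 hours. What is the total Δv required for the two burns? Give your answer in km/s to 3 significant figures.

From Kepler's third law T² = 4π²r³/μ at r = 14600 km, T = 14.9 hours = 14.9 × 3600 s = 53640 s: μ = 4π²r³/T² = 42701.3 km³/s².
The Hohmann ellipse has a_t = (r₁ + r₂)/2 = 9230 km.
At r₁ the circular-orbit speed is v₁ = √(μ/r₁) = 1.7102 km/s.
Transfer-orbit speed at r₁ (vis-viva): v_a = √[μ(2/r₁ − 1/a_t)] = 1.1060 km/s.
First burn Δv₁ = |v_a − v₁| = 0.6042 km/s.
At r₂, v₂ = √(μ/r₂) = 3.3260 km/s.
Transfer-orbit speed at r₂: v_p = √[μ(2/r₂ − 1/a_t)] = 4.1831 km/s.
Second burn Δv₂ = |v₂ − v_p| = 0.8571 km/s.
Δv = Δv₁ + Δv₂ = 0.6042 + 0.8571 = 1.461 km/s.

Δv = 1.46 km/s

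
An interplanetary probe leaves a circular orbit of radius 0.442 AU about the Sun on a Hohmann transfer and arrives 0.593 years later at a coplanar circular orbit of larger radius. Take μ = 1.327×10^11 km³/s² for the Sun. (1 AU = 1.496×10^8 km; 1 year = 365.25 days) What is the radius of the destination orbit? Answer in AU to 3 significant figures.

In km: r₁ = 0.442 × 1.496×10^8 = 6.61232×10^7 km.
Transfer time t = 0.593 years × 365.25 × 86400 s = 1.87136568×10^7 s, and t = π√(a_t³/μ).
So a_t = (μ t²/π²)^(1/3) = (1.327×10^11 × (1.87136568×10^7)² / π²)^(1/3) = 1.6761×10^8 km.
Since a_t = (r₁ + r₂)/2, r₂ = 2a_t − r₁ = 2×1.6761×10^8 − 6.61232×10^7 = 2.690968×10^8 km.
In AU: r₂ = 2.690968×10^8 / 1.496×10^8 = 1.80 AU.

r₂ = 1.80 AU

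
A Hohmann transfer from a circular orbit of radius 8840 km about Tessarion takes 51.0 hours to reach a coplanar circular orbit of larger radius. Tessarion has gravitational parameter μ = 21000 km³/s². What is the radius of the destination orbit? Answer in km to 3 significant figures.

Transfer time t = 51.0 hours = 1.836×10^5 s, and t = π√(a_t³/μ).
So a_t = (μ t²/π²)^(1/3) = (21000 × (1.836×10^5)² / π²)^(1/3) = 41548 km.
Since a_t = (r₁ + r₂)/2, r₂ = 2a_t − r₁ = 2×41548 − 8840 = 74256 km.

r₂ = 74300 km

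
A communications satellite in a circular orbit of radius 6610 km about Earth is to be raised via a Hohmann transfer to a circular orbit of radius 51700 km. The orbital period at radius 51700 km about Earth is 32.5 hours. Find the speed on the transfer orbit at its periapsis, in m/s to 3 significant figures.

From Kepler's third law T² = 4π²r³/μ at r = 51700 km, T = 32.5 hours = 32.5 × 3600 s = 1.170×10^5 s: μ = 4π²r³/T² = 3.98529×10^5 km³/s².
The Hohmann ellipse has a_t = (r₁ + r₂)/2 = 29155 km.
At periapsis, r = 6610 km.
Vis-viva: v = √[μ(2/r − 1/a_t)] = √[3.98529×10^5 × (2/6610 − 1/29155)] = 10.34 km/s.

v = 10300 m/s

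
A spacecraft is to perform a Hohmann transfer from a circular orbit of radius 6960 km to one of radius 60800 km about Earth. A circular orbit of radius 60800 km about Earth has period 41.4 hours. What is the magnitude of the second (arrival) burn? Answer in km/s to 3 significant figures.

From Kepler's third law T² = 4π²r³/μ at r = 60800 km, T = 41.4 hours = 41.4 × 3600 s = 1.4904×10^5 s: μ = 4π²r³/T² = 3.99452×10^5 km³/s².
Transfer-ellipse semi-major axis a_t = (r₁ + r₂)/2 = (6960 + 60800)/2 = 33880 km.
On the circular orbit at r = 60800 km, v_c = √(μ/r) = 2.563 km/s.
Vis-viva on the transfer ellipse at r = 60800 km gives v_t = √[μ(2/r − 1/a_t)] = 1.162 km/s.
Δv₂ = |v_t − v_c| = |1.162 − 2.563| = 1.401 km/s.

Δv₂ = 1.40 km/s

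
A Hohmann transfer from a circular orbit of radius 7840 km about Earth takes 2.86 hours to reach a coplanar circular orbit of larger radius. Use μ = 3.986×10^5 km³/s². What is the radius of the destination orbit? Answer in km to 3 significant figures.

r₂ = 24600 km

Transfer time t = 2.86 hours = 10296 s, and t = π√(a_t³/μ).
So a_t = (μ t²/π²)^(1/3) = (3.986×10^5 × (10296)² / π²)^(1/3) = 16238 km.
Since a_t = (r₁ + r₂)/2, r₂ = 2a_t − r₁ = 2×16238 − 7840 = 24636 km.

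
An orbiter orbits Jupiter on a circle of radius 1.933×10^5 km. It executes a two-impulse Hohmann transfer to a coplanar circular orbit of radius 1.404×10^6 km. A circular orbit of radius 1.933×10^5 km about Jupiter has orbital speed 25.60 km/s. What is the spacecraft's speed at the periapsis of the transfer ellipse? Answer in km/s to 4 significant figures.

v = 33.94 km/s

From the circular-orbit relation v² = μ/r at r = 1.933×10^5 km: μ = v²r = (25.60)² × 1.933×10^5 = 1.26681×10^8 km³/s².
The Hohmann ellipse has a_t = (r₁ + r₂)/2 = 7.9865×10^5 km.
At periapsis, r = 1.933×10^5 km.
From the vis-viva equation, v = √[μ(2/r − 1/a_t)] = 33.94 km/s.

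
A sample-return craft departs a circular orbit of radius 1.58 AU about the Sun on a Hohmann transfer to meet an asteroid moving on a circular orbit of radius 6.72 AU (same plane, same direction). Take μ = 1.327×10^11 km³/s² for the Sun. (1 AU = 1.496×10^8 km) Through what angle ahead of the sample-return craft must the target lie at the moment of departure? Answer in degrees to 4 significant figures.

φ = 92.64°

In km: r₁ = 1.58 × 1.496×10^8 = 2.36368×10^8 km; r₂ = 6.72 × 1.496×10^8 = 1.005312×10^9 km.
Transfer-ellipse semi-major axis a_t = (r₁ + r₂)/2 = (2.36368×10^8 + 1.005312×10^9)/2 = 6.2084×10^8 km.
Transfer time t = π√(a_t³/μ) = 1.334086×10^8 s.
The target's mean motion on its circular orbit is ω₂ = √(μ/r₂³) = 1.142837×10^-8 rad/s.
Angle swept by the target during transfer: ω₂·t = 1.52464 rad = 87.36°.
The sample-return craft traverses 180° on the transfer ellipse, so the target must lead by 180° − 87.36° = 92.64°.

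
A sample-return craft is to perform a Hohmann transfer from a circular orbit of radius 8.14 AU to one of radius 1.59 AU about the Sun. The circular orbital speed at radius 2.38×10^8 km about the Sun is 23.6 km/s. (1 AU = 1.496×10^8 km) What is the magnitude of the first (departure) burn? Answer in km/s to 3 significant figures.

From the circular-orbit relation v² = μ/r at r = 2.38×10^8 km: μ = v²r = (23.6)² × 2.38×10^8 = 1.32556×10^11 km³/s².
In km: r₁ = 8.14 × 1.496×10^8 = 1.217744×10^9 km; r₂ = 1.59 × 1.496×10^8 = 2.37864×10^8 km.
Transfer-ellipse semi-major axis a_t = (r₁ + r₂)/2 = (1.217744×10^9 + 2.37864×10^8)/2 = 7.27804×10^8 km.
Circular speed at r = 1.217744×10^9 km: v_c = √(μ/r) = 10.4333 km/s.
Vis-viva on the transfer ellipse at r = 1.217744×10^9 km gives v_t = √[μ(2/r − 1/a_t)] = 5.96458 km/s.
Δv₁ = |v_t − v_c| = |5.96458 − 10.4333| = 4.469 km/s.

Δv₁ = 4.47 km/s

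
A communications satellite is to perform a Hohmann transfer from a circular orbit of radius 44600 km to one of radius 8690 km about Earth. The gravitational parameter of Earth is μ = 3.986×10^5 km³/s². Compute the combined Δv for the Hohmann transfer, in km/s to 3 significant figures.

Transfer-ellipse semi-major axis a_t = (r₁ + r₂)/2 = (44600 + 8690)/2 = 26645 km.
Circular speed at r₁: v₁ = √(μ/r₁) = √(3.986×10^5/44600) = 2.9895 km/s.
On the transfer ellipse at r₁, v² = μ(2/r − 1/a) gives v_a = √[μ(2/r₁ − 1/a_t)] = 1.7073 km/s.
First burn Δv₁ = |v_a − v₁| = 1.282 km/s.
At r₂, v₂ = √(μ/r₂) = 6.7727 km/s.
Transfer-orbit speed at r₂: v_p = √[μ(2/r₂ − 1/a_t)] = 8.7623 km/s.
Second burn Δv₂ = |v₂ − v_p| = 1.990 km/s.
Δv = Δv₁ + Δv₂ = 1.282 + 1.990 = 3.272 km/s.

Δv = 3.27 km/s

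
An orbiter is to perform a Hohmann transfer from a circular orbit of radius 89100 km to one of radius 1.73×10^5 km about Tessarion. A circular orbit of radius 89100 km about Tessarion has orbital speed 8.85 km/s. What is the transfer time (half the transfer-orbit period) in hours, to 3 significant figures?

From the circular-orbit relation v² = μ/r at r = 89100 km: μ = v²r = (8.85)² × 89100 = 6.97853×10^6 km³/s².
Semi-major axis of the transfer orbit: a_t = (89100 + 1.730×10^5)/2 = 1.3105×10^5 km.
By Kepler's third law the transfer-orbit period is T = 2π√(a_t³/μ), so t = T/2 = 56420 s.
Converting: 56420 s ÷ 3600 s/hour = 15.7 hours.

t = 15.7 hours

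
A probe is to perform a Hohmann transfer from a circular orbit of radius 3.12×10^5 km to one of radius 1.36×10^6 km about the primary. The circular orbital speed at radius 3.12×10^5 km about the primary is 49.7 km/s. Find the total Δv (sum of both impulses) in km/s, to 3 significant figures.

From the circular-orbit relation v² = μ/r at r = 3.12×10^5 km: μ = v²r = (49.7)² × 3.12×10^5 = 7.70668×10^8 km³/s².
Semi-major axis of the transfer orbit: a_t = (3.120×10^5 + 1.360×10^6)/2 = 8.360×10^5 km.
Circular speed at r₁: v₁ = √(μ/r₁) = √(7.70668×10^8/3.120×10^5) = 49.70 km/s.
Transfer-orbit speed at r₁ (v² = μ(2/r − 1/a)): v_p = √[μ(2/r₁ − 1/a_t)] = 63.39 km/s.
First burn Δv₁ = |v_p − v₁| = 13.69 km/s.
At r₂, v₂ = √(μ/r₂) = 23.8048 km/s.
Transfer-orbit speed at r₂: v_a = √[μ(2/r₂ − 1/a_t)] = 14.5425 km/s.
Second burn Δv₂ = |v₂ − v_a| = 9.262 km/s.
Total Δv = Δv₁ + Δv₂ = 22.95 km/s.

Δv = 23.0 km/s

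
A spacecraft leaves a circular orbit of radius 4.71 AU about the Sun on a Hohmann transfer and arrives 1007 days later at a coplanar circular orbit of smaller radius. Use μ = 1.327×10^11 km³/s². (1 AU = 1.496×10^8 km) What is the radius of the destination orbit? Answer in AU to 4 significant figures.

r₂ = 1.532 AU

In km: r₁ = 4.71 × 1.496×10^8 = 7.04616×10^8 km.
Transfer time t = 1007 days = 8.70048×10^7 s, and t = π√(a_t³/μ).
So a_t = (μ t²/π²)^(1/3) = (1.327×10^11 × (8.70048×10^7)² / π²)^(1/3) = 4.6689×10^8 km.
Since a_t = (r₁ + r₂)/2, r₂ = 2a_t − r₁ = 2×4.6689×10^8 − 7.04616×10^8 = 2.29164×10^8 km.
In AU: r₂ = 2.29164×10^8 / 1.496×10^8 = 1.532 AU.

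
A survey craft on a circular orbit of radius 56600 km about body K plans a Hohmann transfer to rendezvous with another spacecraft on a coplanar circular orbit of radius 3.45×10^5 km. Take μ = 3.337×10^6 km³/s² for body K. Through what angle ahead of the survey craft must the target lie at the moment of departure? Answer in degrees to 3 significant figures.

Transfer-ellipse semi-major axis a_t = (r₁ + r₂)/2 = (56600 + 3.450×10^5)/2 = 2.008×10^5 km.
Transfer time t = π√(a_t³/μ) = 1.547×10^5 s.
The target's mean motion on its circular orbit is ω₂ = √(μ/r₂³) = 9.015×10^-6 rad/s.
Angle swept by the target during transfer: ω₂·t = 1.395 rad = 79.93°.
Arrival is 180° from departure on the ellipse, so φ = 180° − 79.93° = 100°.

φ = 100°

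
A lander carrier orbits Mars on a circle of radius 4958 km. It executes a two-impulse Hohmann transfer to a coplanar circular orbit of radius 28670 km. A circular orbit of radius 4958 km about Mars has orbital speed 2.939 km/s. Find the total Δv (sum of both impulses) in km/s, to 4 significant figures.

From the circular-orbit relation v² = μ/r at r = 4958 km: μ = v²r = (2.939)² × 4958 = 42825.8 km³/s².
The Hohmann ellipse has a_t = (r₁ + r₂)/2 = 16814 km.
Circular speed at r₁: v₁ = √(μ/r₁) = √(42825.8/4958) = 2.9390 km/s.
Transfer-orbit speed at r₁ (vis-viva equation): v_p = √[μ(2/r₁ − 1/a_t)] = 3.8378 km/s.
First burn Δv₁ = |v_p − v₁| = 0.8988 km/s.
Circular speed at r₂: v₂ = √(μ/r₂) = 1.2222 km/s.
Transfer-orbit speed at r₂: v_a = √[μ(2/r₂ − 1/a_t)] = 0.66368 km/s.
Second burn Δv₂ = |v₂ − v_a| = 0.5585 km/s.
Total Δv = Δv₁ + Δv₂ = 1.457 km/s.

Δv = 1.457 km/s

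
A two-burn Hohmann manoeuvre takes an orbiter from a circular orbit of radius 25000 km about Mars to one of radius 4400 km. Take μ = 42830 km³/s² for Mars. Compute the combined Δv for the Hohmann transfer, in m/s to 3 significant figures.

Δv = 1540 m/s

Transfer-ellipse semi-major axis a_t = (r₁ + r₂)/2 = (25000 + 4400)/2 = 14700 km.
At r₁ the circular-orbit speed is v₁ = √(μ/r₁) = 1.3089 km/s.
Transfer-orbit speed at r₁ (vis-viva): v_a = √[μ(2/r₁ − 1/a_t)] = 0.71610 km/s.
First burn Δv₁ = |v_a − v₁| = 0.5928 km/s.
Circular speed at r₂: v₂ = √(μ/r₂) = 3.11995 km/s.
Transfer-orbit speed at r₂: v_p = √[μ(2/r₂ − 1/a_t)] = 4.06873 km/s.
Second burn Δv₂ = |v₂ − v_p| = 0.9488 km/s.
Total Δv = Δv₁ + Δv₂ = 1.542 km/s.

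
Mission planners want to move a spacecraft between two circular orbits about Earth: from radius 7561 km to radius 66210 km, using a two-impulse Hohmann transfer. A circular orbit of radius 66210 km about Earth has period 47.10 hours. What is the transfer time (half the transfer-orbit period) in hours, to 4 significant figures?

From Kepler's third law T² = 4π²r³/μ at r = 66210 km, T = 47.10 hours = 47.10 × 3600 s = 1.6956×10^5 s: μ = 4π²r³/T² = 3.98551×10^5 km³/s².
Semi-major axis of the transfer orbit: a_t = (7561 + 66210)/2 = 36885.5 km.
Transfer time t = π√(a_t³/μ) = π√((36885.5)³ / 3.98551×10^5) = 35250 s.
Converting: 35250 s ÷ 3600 s/hour = 9.792 hours.

t = 9.792 hours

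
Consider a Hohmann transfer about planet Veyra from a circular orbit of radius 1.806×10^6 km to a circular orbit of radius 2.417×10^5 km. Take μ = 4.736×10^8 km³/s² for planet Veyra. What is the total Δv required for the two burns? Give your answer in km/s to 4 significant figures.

Δv = 22.85 km/s

Transfer-ellipse semi-major axis a_t = (r₁ + r₂)/2 = (1.806×10^6 + 2.417×10^5)/2 = 1.02385×10^6 km.
At r₁ the circular-orbit speed is v₁ = √(μ/r₁) = 16.194 km/s.
On the transfer ellipse at r₁, v² = μ(2/r − 1/a) gives v_a = √[μ(2/r₁ − 1/a_t)] = 7.8681 km/s.
First burn Δv₁ = |v_a − v₁| = 8.326 km/s.
At r₂, v₂ = √(μ/r₂) = 44.27 km/s.
Transfer-orbit speed at r₂: v_p = √[μ(2/r₂ − 1/a_t)] = 58.79 km/s.
Second burn Δv₂ = |v₂ − v_p| = 14.52 km/s.
Δv = Δv₁ + Δv₂ = 8.326 + 14.52 = 22.85 km/s.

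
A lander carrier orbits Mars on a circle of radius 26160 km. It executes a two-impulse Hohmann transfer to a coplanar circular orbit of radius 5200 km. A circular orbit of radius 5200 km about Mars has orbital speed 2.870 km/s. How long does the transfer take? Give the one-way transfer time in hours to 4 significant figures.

From the circular-orbit relation v² = μ/r at r = 5200 km: μ = v²r = (2.870)² × 5200 = 42831.9 km³/s².
Semi-major axis of the transfer orbit: a_t = (26160 + 5200)/2 = 15680 km.
By Kepler's third law the transfer-orbit period is T = 2π√(a_t³/μ), so t = T/2 = 29805 s.
Converting: 29805 s ÷ 3600 s/hour = 8.279 hours.

t = 8.279 hours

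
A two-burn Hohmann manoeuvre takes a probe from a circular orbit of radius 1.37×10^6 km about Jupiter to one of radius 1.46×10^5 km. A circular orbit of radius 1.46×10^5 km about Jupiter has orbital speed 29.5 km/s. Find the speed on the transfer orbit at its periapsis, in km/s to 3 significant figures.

From the circular-orbit relation v² = μ/r at r = 1.46×10^5 km: μ = v²r = (29.5)² × 1.46×10^5 = 1.27056×10^8 km³/s².
Semi-major axis of the transfer orbit: a_t = (1.370×10^6 + 1.460×10^5)/2 = 7.580×10^5 km.
The periapsis of the transfer ellipse is at r = 1.460×10^5 km.
From the vis-viva equation, v = √[μ(2/r − 1/a_t)] = 39.66 km/s.

v = 39.7 km/s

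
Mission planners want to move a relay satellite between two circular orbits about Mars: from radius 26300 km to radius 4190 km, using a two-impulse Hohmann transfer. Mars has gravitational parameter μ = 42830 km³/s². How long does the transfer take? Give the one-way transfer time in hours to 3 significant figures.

Transfer-ellipse semi-major axis a_t = (r₁ + r₂)/2 = (26300 + 4190)/2 = 15245 km.
By Kepler's third law the transfer-orbit period is T = 2π√(a_t³/μ), so t = T/2 = 28570 s.
Converting: 28570 s ÷ 3600 s/hour = 7.94 hours.

t = 7.94 hours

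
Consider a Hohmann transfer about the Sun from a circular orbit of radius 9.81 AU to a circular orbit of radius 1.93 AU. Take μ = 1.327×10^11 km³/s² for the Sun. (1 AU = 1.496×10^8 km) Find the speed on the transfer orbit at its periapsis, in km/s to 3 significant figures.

v = 27.7 km/s

In km: r₁ = 9.81 × 1.496×10^8 = 1.467576×10^9 km; r₂ = 1.93 × 1.496×10^8 = 2.88728×10^8 km.
Semi-major axis of the transfer orbit: a_t = (1.467576×10^9 + 2.88728×10^8)/2 = 8.78152×10^8 km.
The periapsis of the transfer ellipse is at r = 2.88728×10^8 km.
Applying v² = μ(2/r − 1/a_t): v = 27.71 km/s.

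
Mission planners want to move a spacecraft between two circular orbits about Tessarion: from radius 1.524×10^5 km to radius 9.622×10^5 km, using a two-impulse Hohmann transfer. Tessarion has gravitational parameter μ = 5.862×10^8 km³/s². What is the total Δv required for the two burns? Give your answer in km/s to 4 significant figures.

Δv = 31.25 km/s

The Hohmann ellipse has a_t = (r₁ + r₂)/2 = 5.573×10^5 km.
At r₁ the circular-orbit speed is v₁ = √(μ/r₁) = 62.02 km/s.
On the transfer ellipse at r₁, v² = μ(2/r − 1/a) gives v_p = √[μ(2/r₁ − 1/a_t)] = 81.49 km/s.
First burn Δv₁ = |v_p − v₁| = 19.47 km/s.
At r₂, v₂ = √(μ/r₂) = 24.683 km/s.
Transfer-orbit speed at r₂: v_a = √[μ(2/r₂ − 1/a_t)] = 12.907 km/s.
Second burn Δv₂ = |v₂ − v_a| = 11.78 km/s.
Total Δv = Δv₁ + Δv₂ = 31.25 km/s.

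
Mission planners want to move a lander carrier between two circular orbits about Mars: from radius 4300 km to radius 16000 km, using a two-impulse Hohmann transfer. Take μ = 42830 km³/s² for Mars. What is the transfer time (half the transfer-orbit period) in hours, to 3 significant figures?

Semi-major axis of the transfer orbit: a_t = (4300 + 16000)/2 = 10150 km.
Half the transfer-orbit period gives t = π√(a_t³/μ) = 15520 s.
Converting: 15520 s ÷ 3600 s/hour = 4.31 hours.

t = 4.31 hours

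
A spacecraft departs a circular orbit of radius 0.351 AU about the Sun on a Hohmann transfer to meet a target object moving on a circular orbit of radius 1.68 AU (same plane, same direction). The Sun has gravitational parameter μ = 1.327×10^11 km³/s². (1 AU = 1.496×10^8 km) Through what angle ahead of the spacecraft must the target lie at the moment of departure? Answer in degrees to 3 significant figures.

In km: r₁ = 0.351 × 1.496×10^8 = 5.25096×10^7 km; r₂ = 1.68 × 1.496×10^8 = 2.51328×10^8 km.
Transfer-ellipse semi-major axis a_t = (r₁ + r₂)/2 = (5.25096×10^7 + 2.51328×10^8)/2 = 1.519188×10^8 km.
Transfer time t = π√(a_t³/μ) = 1.6148×10^7 s.
The target's mean motion on its circular orbit is ω₂ = √(μ/r₂³) = 9.1427×10^-8 rad/s.
Angle swept by the target during transfer: ω₂·t = 1.4764 rad = 84.59°.
Arrival is 180° from departure on the ellipse, so φ = 180° − 84.59° = 95.4°.

φ = 95.4°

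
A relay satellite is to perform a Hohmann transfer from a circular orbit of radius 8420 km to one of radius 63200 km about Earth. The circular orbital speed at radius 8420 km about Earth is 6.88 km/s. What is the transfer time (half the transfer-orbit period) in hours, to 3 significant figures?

t = 9.37 hours

From the circular-orbit relation v² = μ/r at r = 8420 km: μ = v²r = (6.88)² × 8420 = 3.98556×10^5 km³/s².
The Hohmann ellipse has a_t = (r₁ + r₂)/2 = 35810 km.
Half the transfer-orbit period gives t = π√(a_t³/μ) = 33720 s.
Converting: 33720 s ÷ 3600 s/hour = 9.37 hours.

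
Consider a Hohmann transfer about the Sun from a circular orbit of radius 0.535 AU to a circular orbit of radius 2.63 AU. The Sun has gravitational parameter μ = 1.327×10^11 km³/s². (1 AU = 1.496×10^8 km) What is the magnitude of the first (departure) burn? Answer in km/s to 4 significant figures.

In km: r₁ = 0.535 × 1.496×10^8 = 8.0036×10^7 km; r₂ = 2.63 × 1.496×10^8 = 3.93448×10^8 km.
Semi-major axis of the transfer orbit: a_t = (8.0036×10^7 + 3.93448×10^8)/2 = 2.36742×10^8 km.
Circular speed at r = 8.0036×10^7 km: v_c = √(μ/r) = 40.72 km/s.
Vis-viva on the transfer ellipse at r = 8.0036×10^7 km gives v_t = √[μ(2/r − 1/a_t)] = 52.49 km/s.
Δv₁ = |v_t − v_c| = |52.49 − 40.72| = 11.77 km/s.

Δv₁ = 11.77 km/s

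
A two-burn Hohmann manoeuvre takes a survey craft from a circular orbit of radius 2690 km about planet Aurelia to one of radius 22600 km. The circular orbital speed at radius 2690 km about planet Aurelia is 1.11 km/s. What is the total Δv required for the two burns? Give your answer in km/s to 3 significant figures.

From the circular-orbit relation v² = μ/r at r = 2690 km: μ = v²r = (1.11)² × 2690 = 3314.35 km³/s².
Semi-major axis of the transfer orbit: a_t = (2690 + 22600)/2 = 12645 km.
At r₁ the circular-orbit speed is v₁ = √(μ/r₁) = 1.11000 km/s.
On the transfer ellipse at r₁, v² = μ(2/r − 1/a) gives v_p = √[μ(2/r₁ − 1/a_t)] = 1.48394 km/s.
First burn Δv₁ = |v_p − v₁| = 0.37394 km/s.
Circular speed at r₂: v₂ = √(μ/r₂) = 0.38295 km/s.
Transfer-orbit speed at r₂: v_a = √[μ(2/r₂ − 1/a_t)] = 0.17663 km/s.
Second burn Δv₂ = |v₂ − v_a| = 0.20632 km/s.
Δv = Δv₁ + Δv₂ = 0.37394 + 0.20632 = 0.5803 km/s.

Δv = 0.580 km/s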